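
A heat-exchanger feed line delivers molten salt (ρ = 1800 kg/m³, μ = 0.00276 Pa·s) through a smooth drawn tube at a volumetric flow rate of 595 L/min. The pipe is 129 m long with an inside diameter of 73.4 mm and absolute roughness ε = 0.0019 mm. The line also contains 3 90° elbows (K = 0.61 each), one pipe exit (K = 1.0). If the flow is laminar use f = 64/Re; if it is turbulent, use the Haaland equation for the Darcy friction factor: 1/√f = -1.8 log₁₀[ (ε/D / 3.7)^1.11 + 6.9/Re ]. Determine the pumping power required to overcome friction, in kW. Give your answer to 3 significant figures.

Q = 595 L/min = 595/60000 = 0.009917 m³/s.
Cross-sectional area A = πD²/4 = π(0.0734)²/4 = 0.004231 m²; mean velocity V = Q/A = 0.009917/0.004231 = 2.344 m/s.
Reynolds number Re = ρVD/μ = 1800 · 2.344 · 0.0734 / 0.00276 = 1.122e+05.
Re > 4000 → turbulent. Relative roughness ε/D = 1.9e-06/0.0734 = 2.59e-05. Haaland: 1/√f = -1.8 log₁₀[(2.59e-05/3.7)^1.11 + 6.9/1.122e+05] = -1.8 log₁₀[1.9e-06 + 6.15e-05] = 7.556, so f = 0.01751.
Total minor-loss coefficient ΣK = 3·0.61 + 1·1 = 2.83.
ΔP = [f·L/D + ΣK]·(ρV²/2) = [0.01751·129/0.0734 + 2.83]·(1800·2.344²/2) = [30.78 + 2.83]·4943 = 1.661e+05 Pa.
Pumping power P = QΔP = 0.009917·1.661e+05 = 1648 W = 1.65 kW.

P ≈ 1.65 kW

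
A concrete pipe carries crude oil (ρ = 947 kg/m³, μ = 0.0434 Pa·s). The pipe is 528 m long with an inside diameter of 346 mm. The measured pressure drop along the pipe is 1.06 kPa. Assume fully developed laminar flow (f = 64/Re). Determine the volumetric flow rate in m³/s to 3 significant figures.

For laminar flow, f = 64/Re with Re = ρVD/μ, so Darcy-Weisbach reduces to ΔP = 32μLV/D². Solving for V: V = ΔP·D²/(32μL) = 1060·(0.346)²/(32·0.0434·528) = 0.1731 m/s.
Check: Re = ρVD/μ = 947·0.1731·0.346/0.0434 = 1307 < 2300, so the laminar assumption holds.
Q = V·A = 0.1731·(π/4·0.346²) = 0.01627 m³/s = 0.0163 m³/s.

Q ≈ 0.0163 m³/s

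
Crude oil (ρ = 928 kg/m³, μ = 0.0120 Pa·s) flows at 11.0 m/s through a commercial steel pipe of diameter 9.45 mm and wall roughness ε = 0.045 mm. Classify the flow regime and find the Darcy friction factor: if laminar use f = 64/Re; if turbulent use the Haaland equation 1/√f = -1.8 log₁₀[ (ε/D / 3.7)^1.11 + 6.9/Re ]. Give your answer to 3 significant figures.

f ≈ 0.0385

Re = ρVD/μ = 928·11·0.00945/0.012 = 8039.
Re > 4000 → turbulent. ε/D = 4.5e-05/0.00945 = 0.00476; Haaland: 1/√f = -1.8 log₁₀[0.000619 + 0.000858] = 5.095, so f = 0.03852.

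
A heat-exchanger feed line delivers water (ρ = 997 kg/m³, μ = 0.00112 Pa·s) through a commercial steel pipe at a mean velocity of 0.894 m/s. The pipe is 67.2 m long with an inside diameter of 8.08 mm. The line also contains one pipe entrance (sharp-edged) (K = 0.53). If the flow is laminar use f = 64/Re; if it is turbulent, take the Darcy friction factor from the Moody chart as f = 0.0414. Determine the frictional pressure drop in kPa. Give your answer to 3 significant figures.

ΔP ≈ 137 kPa

Reynolds number Re = ρVD/μ = 997 · 0.894 · 0.00808 / 0.00112 = 6430.
Re > 4000 → turbulent; use the Moody-chart value f = 0.0414.
Total minor-loss coefficient ΣK = 1·0.53 = 0.53.
ΔP = [f·L/D + ΣK]·(ρV²/2) = [0.0414·67.2/0.00808 + 0.53]·(997·0.894²/2) = [344.3 + 0.53]·398.4 = 1.374e+05 Pa.
ΔP = 1.374e+05 Pa = 137 kPa.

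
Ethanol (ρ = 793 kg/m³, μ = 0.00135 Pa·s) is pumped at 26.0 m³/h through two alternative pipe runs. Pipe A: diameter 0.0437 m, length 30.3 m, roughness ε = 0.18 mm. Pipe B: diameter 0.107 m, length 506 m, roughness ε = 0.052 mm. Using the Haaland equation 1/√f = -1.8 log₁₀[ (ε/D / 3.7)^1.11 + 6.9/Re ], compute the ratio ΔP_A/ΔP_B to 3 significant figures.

Pipe A: V = Q/A = 0.007222/0.0015 = 4.815 m/s; Re = 1.236e+05; ε/D = 0.00412; Haaland → f = 0.0295; ΔP_A = f(L/D)(ρV²/2) = 1.88e+05 Pa.
Pipe B: V = Q/A = 0.007222/0.008992 = 0.8032 m/s; Re = 5.048e+04; ε/D = 0.000486; Haaland → f = 0.02217; ΔP_B = f(L/D)(ρV²/2) = 2.682e+04 Pa.
ΔP_A/ΔP_B = 1.88e+05/2.682e+04 = 7.01.

ΔP_A/ΔP_B ≈ 7.01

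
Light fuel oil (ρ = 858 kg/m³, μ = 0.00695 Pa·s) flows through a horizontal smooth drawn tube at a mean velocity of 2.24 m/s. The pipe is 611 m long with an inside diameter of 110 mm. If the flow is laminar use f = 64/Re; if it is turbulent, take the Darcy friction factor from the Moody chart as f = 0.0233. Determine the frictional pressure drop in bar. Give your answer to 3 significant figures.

ΔP ≈ 2.79 bar

Reynolds number Re = ρVD/μ = 858 · 2.24 · 0.11 / 0.00695 = 3.042e+04.
Re > 4000 → turbulent; use the Moody-chart value f = 0.0233.
Darcy-Weisbach: ΔP = f(L/D)(ρV²/2) = 0.0233·(611/0.11)·(858·2.24²/2) = 0.0233·5555·2153 = 2.786e+05 Pa.
ΔP = 2.786e+05 Pa = 2.79 bar.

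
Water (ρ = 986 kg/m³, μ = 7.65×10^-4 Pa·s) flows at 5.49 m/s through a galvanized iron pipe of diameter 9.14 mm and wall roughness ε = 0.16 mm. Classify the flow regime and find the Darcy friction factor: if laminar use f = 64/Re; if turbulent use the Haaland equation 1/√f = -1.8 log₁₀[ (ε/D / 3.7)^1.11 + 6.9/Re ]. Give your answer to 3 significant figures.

f ≈ 0.0470

Re = ρVD/μ = 986·5.49·0.00914/0.000765 = 6.467e+04.
Re > 4000 → turbulent. ε/D = 0.00016/0.00914 = 0.0175; Haaland: 1/√f = -1.8 log₁₀[0.00263 + 0.000107] = 4.614, so f = 0.04697.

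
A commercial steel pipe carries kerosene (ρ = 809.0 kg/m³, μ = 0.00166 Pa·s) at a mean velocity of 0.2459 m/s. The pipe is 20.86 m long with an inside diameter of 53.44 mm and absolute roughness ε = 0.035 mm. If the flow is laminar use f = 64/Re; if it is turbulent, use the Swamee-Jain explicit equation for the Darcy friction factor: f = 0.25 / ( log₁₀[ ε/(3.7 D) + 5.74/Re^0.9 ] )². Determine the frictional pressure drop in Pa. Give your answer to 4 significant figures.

Reynolds number Re = ρVD/μ = 809 · 0.2459 · 0.05344 / 0.00166 = 6404.
Re > 4000 → turbulent. Relative roughness ε/D = 3.5e-05/0.05344 = 0.000655. Swamee-Jain: f = 0.25/(log₁₀[0.000655/3.7 + 5.74/6404^0.9])² = 0.25/(log₁₀[0.000177 + 0.00215])² = 0.25/(-2.633)² = 0.03607.
Darcy-Weisbach: ΔP = f(L/D)(ρV²/2) = 0.03607·(20.86/0.05344)·(809·0.2459²/2) = 0.03607·390.3·24.46 = 344.4 Pa.

ΔP ≈ 344.4 Pa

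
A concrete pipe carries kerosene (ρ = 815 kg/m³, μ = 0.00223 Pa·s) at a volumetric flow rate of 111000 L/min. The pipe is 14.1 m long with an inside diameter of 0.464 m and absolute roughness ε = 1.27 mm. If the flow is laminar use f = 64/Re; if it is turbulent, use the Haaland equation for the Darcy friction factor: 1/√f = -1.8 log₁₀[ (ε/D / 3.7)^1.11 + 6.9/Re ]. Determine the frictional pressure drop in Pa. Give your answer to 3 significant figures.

Q = 111000 L/min = 111000/60000 = 1.85 m³/s.
Cross-sectional area A = πD²/4 = π(0.464)²/4 = 0.1691 m²; mean velocity V = Q/A = 1.85/0.1691 = 10.94 m/s.
Reynolds number Re = ρVD/μ = 815 · 10.94 · 0.464 / 0.00223 = 1.855e+06.
Re > 4000 → turbulent. Relative roughness ε/D = 0.00127/0.464 = 0.00274. Haaland: 1/√f = -1.8 log₁₀[(0.00274/3.7)^1.11 + 6.9/1.855e+06] = -1.8 log₁₀[0.000335 + 3.72e-06] = 6.247, so f = 0.02563.
Darcy-Weisbach: ΔP = f(L/D)(ρV²/2) = 0.02563·(14.1/0.464)·(815·10.94²/2) = 0.02563·30.39·4.878e+04 = 3.798e+04 Pa.

ΔP ≈ 38000 Pa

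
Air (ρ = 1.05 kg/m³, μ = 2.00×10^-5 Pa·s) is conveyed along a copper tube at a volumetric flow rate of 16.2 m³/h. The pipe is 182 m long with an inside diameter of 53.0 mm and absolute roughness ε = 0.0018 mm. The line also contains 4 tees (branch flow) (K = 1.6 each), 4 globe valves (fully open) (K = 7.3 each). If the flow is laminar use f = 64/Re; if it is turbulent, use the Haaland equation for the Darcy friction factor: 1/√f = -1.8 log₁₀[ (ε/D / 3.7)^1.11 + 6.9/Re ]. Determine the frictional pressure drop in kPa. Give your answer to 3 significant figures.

ΔP ≈ 0.350 kPa

Q = 16.2 m³/h = 16.2/3600 = 0.0045 m³/s.
Cross-sectional area A = πD²/4 = π(0.053)²/4 = 0.002206 m²; mean velocity V = Q/A = 0.0045/0.002206 = 2.04 m/s.
Reynolds number Re = ρVD/μ = 1.05 · 2.04 · 0.053 / 2e-05 = 5676.
Re > 4000 → turbulent. Relative roughness ε/D = 1.8e-06/0.053 = 3.4e-05. Haaland: 1/√f = -1.8 log₁₀[(3.4e-05/3.7)^1.11 + 6.9/5676] = -1.8 log₁₀[2.56e-06 + 0.00122] = 5.246, so f = 0.03634.
Total minor-loss coefficient ΣK = 4·1.6 + 4·7.3 = 35.6.
ΔP = [f·L/D + ΣK]·(ρV²/2) = [0.03634·182/0.053 + 35.6]·(1.05·2.04²/2) = [124.8 + 35.6]·2.184 = 350.3 Pa.
ΔP = 350.3 Pa = 0.350 kPa.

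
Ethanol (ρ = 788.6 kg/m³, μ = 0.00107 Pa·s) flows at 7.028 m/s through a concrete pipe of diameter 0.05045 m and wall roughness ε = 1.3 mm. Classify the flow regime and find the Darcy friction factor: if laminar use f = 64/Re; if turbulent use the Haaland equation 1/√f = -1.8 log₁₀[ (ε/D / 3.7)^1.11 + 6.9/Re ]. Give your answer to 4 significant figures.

f ≈ 0.05396

Re = ρVD/μ = 788.6·7.028·0.05045/0.00107 = 2.613e+05.
Re > 4000 → turbulent. ε/D = 0.0013/0.05045 = 0.0258; Haaland: 1/√f = -1.8 log₁₀[0.00403 + 2.64e-05] = 4.305, so f = 0.05396.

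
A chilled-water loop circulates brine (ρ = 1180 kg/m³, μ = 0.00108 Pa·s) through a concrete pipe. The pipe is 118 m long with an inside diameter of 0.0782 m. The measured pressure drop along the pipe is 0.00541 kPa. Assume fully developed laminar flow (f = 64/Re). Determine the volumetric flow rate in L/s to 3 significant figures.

Q ≈ 0.0390 L/s

For laminar flow, f = 64/Re with Re = ρVD/μ, so Darcy-Weisbach reduces to ΔP = 32μLV/D². Solving for V: V = ΔP·D²/(32μL) = 5.41·(0.0782)²/(32·0.00108·118) = 0.008113 m/s.
Check: Re = ρVD/μ = 1180·0.008113·0.0782/0.00108 = 693.1 < 2300, so the laminar assumption holds.
Q = V·A = 0.008113·(π/4·0.0782²) = 3.896e-05 m³/s = 0.0390 L/s.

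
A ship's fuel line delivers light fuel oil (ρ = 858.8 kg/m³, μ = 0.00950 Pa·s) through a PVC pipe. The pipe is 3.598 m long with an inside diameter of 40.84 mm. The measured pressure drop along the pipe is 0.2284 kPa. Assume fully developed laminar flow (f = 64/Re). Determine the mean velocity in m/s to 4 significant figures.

For laminar flow, f = 64/Re with Re = ρVD/μ, so Darcy-Weisbach reduces to ΔP = 32μLV/D². Solving for V: V = ΔP·D²/(32μL) = 228.4·(0.04084)²/(32·0.0095·3.598) = 0.3483 m/s.
Check: Re = ρVD/μ = 858.8·0.3483·0.04084/0.0095 = 1286 < 2300, so the laminar assumption holds.

V ≈ 0.3483 m/s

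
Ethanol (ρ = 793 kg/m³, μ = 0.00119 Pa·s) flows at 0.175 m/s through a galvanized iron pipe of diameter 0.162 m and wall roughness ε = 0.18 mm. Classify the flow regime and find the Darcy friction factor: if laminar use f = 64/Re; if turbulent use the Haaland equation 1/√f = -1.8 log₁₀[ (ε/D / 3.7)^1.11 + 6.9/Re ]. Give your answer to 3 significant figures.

f ≈ 0.0281

Re = ρVD/μ = 793·0.175·0.162/0.00119 = 1.889e+04.
Re > 4000 → turbulent. ε/D = 0.00018/0.162 = 0.00111; Haaland: 1/√f = -1.8 log₁₀[0.000123 + 0.000365] = 5.96, so f = 0.02815.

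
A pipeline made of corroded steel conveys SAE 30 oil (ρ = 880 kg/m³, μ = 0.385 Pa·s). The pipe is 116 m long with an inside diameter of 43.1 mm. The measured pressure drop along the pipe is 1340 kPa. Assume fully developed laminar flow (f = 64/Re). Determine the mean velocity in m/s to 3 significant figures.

V ≈ 1.74 m/s

For laminar flow, f = 64/Re with Re = ρVD/μ, so Darcy-Weisbach reduces to ΔP = 32μLV/D². Solving for V: V = ΔP·D²/(32μL) = 1.34e+06·(0.0431)²/(32·0.385·116) = 1.742 m/s.
Check: Re = ρVD/μ = 880·1.742·0.0431/0.385 = 171.6 < 2300, so the laminar assumption holds.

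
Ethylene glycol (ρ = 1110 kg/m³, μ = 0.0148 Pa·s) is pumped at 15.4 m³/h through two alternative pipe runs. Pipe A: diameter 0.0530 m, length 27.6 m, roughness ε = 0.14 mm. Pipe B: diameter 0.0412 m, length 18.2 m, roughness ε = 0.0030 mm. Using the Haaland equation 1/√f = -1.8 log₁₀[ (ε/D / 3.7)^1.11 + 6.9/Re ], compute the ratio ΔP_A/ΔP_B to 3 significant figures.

ΔP_A/ΔP_B ≈ 0.504

Pipe A: V = Q/A = 0.004278/0.002206 = 1.939 m/s; Re = 7708; ε/D = 0.00264; Haaland → f = 0.03633; ΔP_A = f(L/D)(ρV²/2) = 3.948e+04 Pa.
Pipe B: V = Q/A = 0.004278/0.001333 = 3.209 m/s; Re = 9915; ε/D = 7.28e-05; Haaland → f = 0.03103; ΔP_B = f(L/D)(ρV²/2) = 7.833e+04 Pa.
ΔP_A/ΔP_B = 3.948e+04/7.833e+04 = 0.504.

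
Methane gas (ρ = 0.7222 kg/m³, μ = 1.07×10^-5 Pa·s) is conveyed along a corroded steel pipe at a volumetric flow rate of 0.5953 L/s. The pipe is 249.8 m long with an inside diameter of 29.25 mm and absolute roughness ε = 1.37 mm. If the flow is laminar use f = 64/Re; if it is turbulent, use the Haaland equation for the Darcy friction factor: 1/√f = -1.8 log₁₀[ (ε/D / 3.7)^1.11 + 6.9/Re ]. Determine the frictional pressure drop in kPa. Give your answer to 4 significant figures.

ΔP ≈ 0.08857 kPa

Q = 0.5953 L/s = 0.5953/1000 = 0.0005953 m³/s.
Cross-sectional area A = πD²/4 = π(0.02925)²/4 = 0.000672 m²; mean velocity V = Q/A = 0.0005953/0.000672 = 0.8859 m/s.
Reynolds number Re = ρVD/μ = 0.7222 · 0.8859 · 0.02925 / 1.07e-05 = 1749.
Re < 2300 → laminar flow, so f = 64/Re = 64/1749 = 0.03659 (the turbulent correlation is not needed).
Darcy-Weisbach: ΔP = f(L/D)(ρV²/2) = 0.03659·(249.8/0.02925)·(0.7222·0.8859²/2) = 0.03659·8540·0.2834 = 88.57 Pa.
ΔP = 88.57 Pa = 0.08857 kPa.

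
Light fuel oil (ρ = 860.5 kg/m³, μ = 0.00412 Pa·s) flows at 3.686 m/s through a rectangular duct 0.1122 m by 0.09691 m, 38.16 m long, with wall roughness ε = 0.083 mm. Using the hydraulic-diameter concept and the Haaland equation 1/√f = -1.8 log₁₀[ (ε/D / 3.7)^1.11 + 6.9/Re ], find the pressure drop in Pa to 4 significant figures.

Hydraulic diameter D_h = 4A/P = 4·(0.1122·0.09691)/(2·(0.1122+0.09691)) = 0.04349/0.4182 = 0.104 m.
Re = ρVD_h/μ = 860.5·3.686·0.104/0.00412 = 8.006e+04.
ε/D_h = 8.3e-05/0.104 = 0.000798; Haaland gives 1/√f = -1.8 log₁₀[8.52e-05+8.62e-05] = 6.779, so f = 0.02176.
ΔP = f(L/D_h)(ρV²/2) = 0.02176·38.16/0.104·5846 = 4.668e+04 Pa.

ΔP ≈ 46680 Pa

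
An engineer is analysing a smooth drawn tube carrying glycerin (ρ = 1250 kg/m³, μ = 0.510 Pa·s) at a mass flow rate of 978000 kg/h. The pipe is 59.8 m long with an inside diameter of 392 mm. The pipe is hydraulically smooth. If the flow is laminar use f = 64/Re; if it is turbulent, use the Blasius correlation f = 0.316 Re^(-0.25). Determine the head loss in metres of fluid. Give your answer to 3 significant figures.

ṁ = 978000 kg/h = 978000/3600 = 271.7 kg/s.
A = πD²/4 = π(0.392)²/4 = 0.1207 m²; mean velocity V = ṁ/(ρA) = 271.7/(1250 · 0.1207) = 1.801 m/s.
Reynolds number Re = ρVD/μ = 1250 · 1.801 · 0.392 / 0.51 = 1730.
Re < 2300 → laminar flow, so f = 64/Re = 64/1730 = 0.03699 (the turbulent correlation is not needed).
Darcy-Weisbach: ΔP = f(L/D)(ρV²/2) = 0.03699·(59.8/0.392)·(1250·1.801²/2) = 0.03699·152.6·2027 = 1.144e+04 Pa.
Head loss h_f = ΔP/(ρg) = 1.144e+04/(1250·9.81) = 0.933 m.

h_f ≈ 0.933 m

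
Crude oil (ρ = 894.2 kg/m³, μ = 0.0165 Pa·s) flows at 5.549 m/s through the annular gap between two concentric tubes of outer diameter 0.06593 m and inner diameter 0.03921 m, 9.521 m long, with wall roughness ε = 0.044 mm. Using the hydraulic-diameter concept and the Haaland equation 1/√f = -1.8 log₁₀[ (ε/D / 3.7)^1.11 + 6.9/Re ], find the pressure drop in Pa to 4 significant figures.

ΔP ≈ 170600 Pa

Hydraulic diameter D_h = 4A/P = D_o - D_i = 0.06593 - 0.03921 = 0.02672 m.
Re = ρVD_h/μ = 894.2·5.549·0.02672/0.0165 = 8035.
ε/D_h = 4.4e-05/0.02672 = 0.00165; Haaland gives 1/√f = -1.8 log₁₀[0.00019+0.000859] = 5.362, so f = 0.03477.
ΔP = f(L/D_h)(ρV²/2) = 0.03477·9.521/0.02672·1.377e+04 = 1.706e+05 Pa.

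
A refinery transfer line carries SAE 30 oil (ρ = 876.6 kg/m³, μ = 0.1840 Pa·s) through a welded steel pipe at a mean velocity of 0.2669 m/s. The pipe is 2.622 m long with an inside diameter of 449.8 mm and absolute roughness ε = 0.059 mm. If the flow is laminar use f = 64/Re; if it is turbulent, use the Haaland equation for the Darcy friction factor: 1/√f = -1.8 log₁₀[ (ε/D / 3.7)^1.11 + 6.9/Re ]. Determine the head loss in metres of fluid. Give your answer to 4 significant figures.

h_f ≈ 0.002368 m

Reynolds number Re = ρVD/μ = 876.6 · 0.2669 · 0.4498 / 0.184 = 571.9.
Re < 2300 → laminar flow, so f = 64/Re = 64/571.9 = 0.1119 (the turbulent correlation is not needed).
Darcy-Weisbach: ΔP = f(L/D)(ρV²/2) = 0.1119·(2.622/0.4498)·(876.6·0.2669²/2) = 0.1119·5.829·31.22 = 20.37 Pa.
Head loss h_f = ΔP/(ρg) = 20.37/(876.6·9.81) = 0.002368 m.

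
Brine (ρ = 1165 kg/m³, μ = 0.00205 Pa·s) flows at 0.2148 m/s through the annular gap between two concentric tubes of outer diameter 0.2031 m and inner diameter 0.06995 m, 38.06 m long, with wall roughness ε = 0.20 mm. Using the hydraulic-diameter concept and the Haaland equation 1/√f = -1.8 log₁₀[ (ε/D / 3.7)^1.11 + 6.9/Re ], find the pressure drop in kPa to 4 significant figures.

ΔP ≈ 0.2281 kPa

Hydraulic diameter D_h = 4A/P = D_o - D_i = 0.2031 - 0.06995 = 0.1331 m.
Re = ρVD_h/μ = 1165·0.2148·0.1331/0.00205 = 1.625e+04.
ε/D_h = 0.0002/0.1331 = 0.0015; Haaland gives 1/√f = -1.8 log₁₀[0.000172+0.000425] = 5.804, so f = 0.02969.
ΔP = f(L/D_h)(ρV²/2) = 0.02969·38.06/0.1331·26.88 = 228.1 Pa.
ΔP = 0.2281 kPa.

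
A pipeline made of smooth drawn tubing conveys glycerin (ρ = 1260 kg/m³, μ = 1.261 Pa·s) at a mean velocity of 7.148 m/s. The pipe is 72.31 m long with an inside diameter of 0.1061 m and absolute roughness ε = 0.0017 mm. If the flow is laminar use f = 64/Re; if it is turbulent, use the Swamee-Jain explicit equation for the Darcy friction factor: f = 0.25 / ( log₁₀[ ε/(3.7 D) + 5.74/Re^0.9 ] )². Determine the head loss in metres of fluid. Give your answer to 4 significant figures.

Reynolds number Re = ρVD/μ = 1260 · 7.148 · 0.1061 / 1.26 = 757.8.
Re < 2300 → laminar flow, so f = 64/Re = 64/757.8 = 0.08445 (the turbulent correlation is not needed).
Darcy-Weisbach: ΔP = f(L/D)(ρV²/2) = 0.08445·(72.31/0.1061)·(1260·7.148²/2) = 0.08445·681.5·3.219e+04 = 1.853e+06 Pa.
Head loss h_f = ΔP/(ρg) = 1.853e+06/(1260·9.81) = 149.9 m.

h_f ≈ 149.9 m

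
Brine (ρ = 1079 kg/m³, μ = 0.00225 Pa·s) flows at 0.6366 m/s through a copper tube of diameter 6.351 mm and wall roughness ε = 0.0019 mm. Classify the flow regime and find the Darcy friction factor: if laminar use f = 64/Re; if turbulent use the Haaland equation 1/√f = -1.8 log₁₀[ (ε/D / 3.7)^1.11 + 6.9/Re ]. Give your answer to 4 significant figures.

f ≈ 0.03301

Re = ρVD/μ = 1079·0.6366·0.006351/0.00225 = 1939.
Re < 2300 → laminar, so f = 64/Re = 0.03301 (roughness is irrelevant in laminar flow).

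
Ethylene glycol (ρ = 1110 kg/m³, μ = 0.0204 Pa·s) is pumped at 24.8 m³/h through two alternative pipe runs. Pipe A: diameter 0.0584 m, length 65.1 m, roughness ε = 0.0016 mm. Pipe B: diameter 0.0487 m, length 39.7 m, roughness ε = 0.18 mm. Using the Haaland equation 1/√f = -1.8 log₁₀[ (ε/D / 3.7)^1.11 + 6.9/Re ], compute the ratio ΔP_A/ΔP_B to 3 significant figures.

ΔP_A/ΔP_B ≈ 0.602

Pipe A: V = Q/A = 0.006889/0.002679 = 2.572 m/s; Re = 8172; ε/D = 2.74e-05; Haaland → f = 0.0327; ΔP_A = f(L/D)(ρV²/2) = 1.338e+05 Pa.
Pipe B: V = Q/A = 0.006889/0.001863 = 3.698 m/s; Re = 9800; ε/D = 0.0037; Haaland → f = 0.03592; ΔP_B = f(L/D)(ρV²/2) = 2.223e+05 Pa.
ΔP_A/ΔP_B = 1.338e+05/2.223e+05 = 0.602.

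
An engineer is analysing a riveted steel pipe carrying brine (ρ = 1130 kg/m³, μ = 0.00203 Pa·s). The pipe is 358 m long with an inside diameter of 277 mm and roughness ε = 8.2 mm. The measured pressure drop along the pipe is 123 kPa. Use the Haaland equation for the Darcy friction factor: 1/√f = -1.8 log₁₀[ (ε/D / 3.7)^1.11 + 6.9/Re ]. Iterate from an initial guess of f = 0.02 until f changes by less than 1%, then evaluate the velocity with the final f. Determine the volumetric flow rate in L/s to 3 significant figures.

Q ≈ 104 L/s

Rearranging Darcy-Weisbach: V = √(2·ΔP·D/(f·L·ρ)). With ε/D = 0.0082/0.277 = 0.0296, iterate starting from f = 0.02:
  f = 0.02 → V = √(2·1.23e+05·0.277/(0.02·358·1130)) = 2.902 m/s; Re = ρVD/μ = 4.475e+05; f → 0.05704
  f = 0.05704 → V = 1.718 m/s; Re = 2.65e+05; f → 0.05709
Converged (Δf/f < 1%). With the final f = 0.05709: V = √(2·1.23e+05·0.277/(0.05709·358·1130)) = 1.718 m/s.
Q = V·A = 1.718·(π/4·0.277²) = 0.1035 m³/s = 104 L/s.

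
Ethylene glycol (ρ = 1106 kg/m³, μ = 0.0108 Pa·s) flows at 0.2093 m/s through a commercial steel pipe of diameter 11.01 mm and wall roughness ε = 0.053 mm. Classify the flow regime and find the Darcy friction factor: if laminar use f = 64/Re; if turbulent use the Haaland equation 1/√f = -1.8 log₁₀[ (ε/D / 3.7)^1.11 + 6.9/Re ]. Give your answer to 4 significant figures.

Re = ρVD/μ = 1106·0.2093·0.01101/0.0108 = 236.
Re < 2300 → laminar, so f = 64/Re = 0.2712 (roughness is irrelevant in laminar flow).

f ≈ 0.2712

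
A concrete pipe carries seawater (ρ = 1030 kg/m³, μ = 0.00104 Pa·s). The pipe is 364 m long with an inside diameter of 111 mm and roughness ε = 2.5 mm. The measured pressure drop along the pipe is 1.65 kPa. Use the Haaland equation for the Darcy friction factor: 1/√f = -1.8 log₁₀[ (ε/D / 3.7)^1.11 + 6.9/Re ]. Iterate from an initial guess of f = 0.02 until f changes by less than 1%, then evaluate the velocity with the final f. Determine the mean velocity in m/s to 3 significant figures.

Rearranging Darcy-Weisbach: V = √(2·ΔP·D/(f·L·ρ)). With ε/D = 0.0025/0.111 = 0.0225, iterate starting from f = 0.02:
  f = 0.02 → V = √(2·1650·0.111/(0.02·364·1030)) = 0.221 m/s; Re = ρVD/μ = 2.43e+04; f → 0.05248
  f = 0.05248 → V = 0.1364 m/s; Re = 1.5e+04; f → 0.05335
  f = 0.05335 → V = 0.1353 m/s; Re = 1.488e+04; f → 0.05337
Converged (Δf/f < 1%). With the final f = 0.05337: V = √(2·1650·0.111/(0.05337·364·1030)) = 0.1353 m/s.

V ≈ 0.135 m/s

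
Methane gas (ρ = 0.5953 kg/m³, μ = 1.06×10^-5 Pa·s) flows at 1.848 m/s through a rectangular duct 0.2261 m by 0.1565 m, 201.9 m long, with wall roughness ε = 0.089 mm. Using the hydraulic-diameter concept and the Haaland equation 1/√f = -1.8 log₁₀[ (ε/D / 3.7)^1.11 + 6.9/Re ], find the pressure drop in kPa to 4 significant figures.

Hydraulic diameter D_h = 4A/P = 4·(0.2261·0.1565)/(2·(0.2261+0.1565)) = 0.1415/0.7652 = 0.185 m.
Re = ρVD_h/μ = 0.5953·1.848·0.185/1.06e-05 = 1.92e+04.
ε/D_h = 8.9e-05/0.185 = 0.000481; Haaland gives 1/√f = -1.8 log₁₀[4.86e-05+0.000359] = 6.101, so f = 0.02687.
ΔP = f(L/D_h)(ρV²/2) = 0.02687·201.9/0.185·1.017 = 29.81 Pa.
ΔP = 0.02981 kPa.

ΔP ≈ 0.02981 kPa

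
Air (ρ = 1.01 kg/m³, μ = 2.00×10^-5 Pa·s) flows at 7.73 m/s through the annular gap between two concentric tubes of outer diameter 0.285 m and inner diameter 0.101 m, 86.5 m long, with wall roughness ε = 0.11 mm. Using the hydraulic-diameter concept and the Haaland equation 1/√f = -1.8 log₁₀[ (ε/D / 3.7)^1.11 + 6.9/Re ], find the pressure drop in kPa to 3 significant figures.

Hydraulic diameter D_h = 4A/P = D_o - D_i = 0.285 - 0.101 = 0.184 m.
Re = ρVD_h/μ = 1.01·7.73·0.184/2e-05 = 7.183e+04.
ε/D_h = 0.00011/0.184 = 0.000598; Haaland gives 1/√f = -1.8 log₁₀[6.18e-05+9.61e-05] = 6.843, so f = 0.02136.
ΔP = f(L/D_h)(ρV²/2) = 0.02136·86.5/0.184·30.18 = 303 Pa.
ΔP = 0.303 kPa.

ΔP ≈ 0.303 kPa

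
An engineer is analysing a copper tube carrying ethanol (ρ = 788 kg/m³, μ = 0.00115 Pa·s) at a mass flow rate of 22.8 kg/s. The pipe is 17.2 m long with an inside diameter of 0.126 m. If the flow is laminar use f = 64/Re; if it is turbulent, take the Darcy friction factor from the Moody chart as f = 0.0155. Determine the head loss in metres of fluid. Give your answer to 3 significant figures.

h_f ≈ 0.581 m

A = πD²/4 = π(0.126)²/4 = 0.01247 m²; mean velocity V = ṁ/(ρA) = 22.8/(788 · 0.01247) = 2.32 m/s.
Reynolds number Re = ρVD/μ = 788 · 2.32 · 0.126 / 0.00115 = 2.003e+05.
Re > 4000 → turbulent; use the Moody-chart value f = 0.0155.
Darcy-Weisbach: ΔP = f(L/D)(ρV²/2) = 0.0155·(17.2/0.126)·(788·2.32²/2) = 0.0155·136.5·2122 = 4489 Pa.
Head loss h_f = ΔP/(ρg) = 4489/(788·9.81) = 0.581 m.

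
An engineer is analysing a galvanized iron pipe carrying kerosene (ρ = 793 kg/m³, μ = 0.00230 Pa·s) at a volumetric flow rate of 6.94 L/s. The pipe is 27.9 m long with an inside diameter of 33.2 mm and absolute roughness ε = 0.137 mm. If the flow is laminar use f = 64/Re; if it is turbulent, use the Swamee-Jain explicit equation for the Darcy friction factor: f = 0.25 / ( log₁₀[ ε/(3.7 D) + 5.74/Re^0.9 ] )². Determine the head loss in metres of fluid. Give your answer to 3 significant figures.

h_f ≈ 82.8 m

Q = 6.94 L/s = 6.94/1000 = 0.00694 m³/s.
Cross-sectional area A = πD²/4 = π(0.0332)²/4 = 0.0008657 m²; mean velocity V = Q/A = 0.00694/0.0008657 = 8.017 m/s.
Reynolds number Re = ρVD/μ = 793 · 8.017 · 0.0332 / 0.0023 = 9.176e+04.
Re > 4000 → turbulent. Relative roughness ε/D = 0.000137/0.0332 = 0.00413. Swamee-Jain: f = 0.25/(log₁₀[0.00413/3.7 + 5.74/9.176e+04^0.9])² = 0.25/(log₁₀[0.00112 + 0.000196])² = 0.25/(-2.882)² = 0.03009.
Darcy-Weisbach: ΔP = f(L/D)(ρV²/2) = 0.03009·(27.9/0.0332)·(793·8.017²/2) = 0.03009·840.4·2.548e+04 = 6.444e+05 Pa.
Head loss h_f = ΔP/(ρg) = 6.444e+05/(793·9.81) = 82.8 m.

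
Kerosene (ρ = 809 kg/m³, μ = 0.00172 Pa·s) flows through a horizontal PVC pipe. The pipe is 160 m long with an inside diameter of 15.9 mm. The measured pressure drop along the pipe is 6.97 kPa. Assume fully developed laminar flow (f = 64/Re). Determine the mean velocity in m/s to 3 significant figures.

For laminar flow, f = 64/Re with Re = ρVD/μ, so Darcy-Weisbach reduces to ΔP = 32μLV/D². Solving for V: V = ΔP·D²/(32μL) = 6970·(0.0159)²/(32·0.00172·160) = 0.2001 m/s.
Check: Re = ρVD/μ = 809·0.2001·0.0159/0.00172 = 1496 < 2300, so the laminar assumption holds.

V ≈ 0.200 m/s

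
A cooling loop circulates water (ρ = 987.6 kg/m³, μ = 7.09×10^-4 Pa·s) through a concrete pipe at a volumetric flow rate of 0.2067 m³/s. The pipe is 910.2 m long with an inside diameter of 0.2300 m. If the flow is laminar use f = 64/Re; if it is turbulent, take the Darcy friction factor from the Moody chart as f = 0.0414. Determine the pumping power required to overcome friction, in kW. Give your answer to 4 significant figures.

Cross-sectional area A = πD²/4 = π(0.23)²/4 = 0.04155 m²; mean velocity V = Q/A = 0.2067/0.04155 = 4.975 m/s.
Reynolds number Re = ρVD/μ = 987.6 · 4.975 · 0.23 / 0.000709 = 1.594e+06.
Re > 4000 → turbulent; use the Moody-chart value f = 0.0414.
Darcy-Weisbach: ΔP = f(L/D)(ρV²/2) = 0.0414·(910.2/0.23)·(987.6·4.975²/2) = 0.0414·3957·1.222e+04 = 2.002e+06 Pa.
Pumping power P = QΔP = 0.2067·2.002e+06 = 413900 W = 413.9 kW.

P ≈ 413.9 kW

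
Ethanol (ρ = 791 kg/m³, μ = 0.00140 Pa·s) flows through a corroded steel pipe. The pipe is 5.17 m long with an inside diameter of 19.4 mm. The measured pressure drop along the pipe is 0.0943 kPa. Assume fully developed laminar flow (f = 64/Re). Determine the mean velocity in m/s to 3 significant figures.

V ≈ 0.153 m/s

For laminar flow, f = 64/Re with Re = ρVD/μ, so Darcy-Weisbach reduces to ΔP = 32μLV/D². Solving for V: V = ΔP·D²/(32μL) = 94.3·(0.0194)²/(32·0.0014·5.17) = 0.1532 m/s.
Check: Re = ρVD/μ = 791·0.1532·0.0194/0.0014 = 1680 < 2300, so the laminar assumption holds.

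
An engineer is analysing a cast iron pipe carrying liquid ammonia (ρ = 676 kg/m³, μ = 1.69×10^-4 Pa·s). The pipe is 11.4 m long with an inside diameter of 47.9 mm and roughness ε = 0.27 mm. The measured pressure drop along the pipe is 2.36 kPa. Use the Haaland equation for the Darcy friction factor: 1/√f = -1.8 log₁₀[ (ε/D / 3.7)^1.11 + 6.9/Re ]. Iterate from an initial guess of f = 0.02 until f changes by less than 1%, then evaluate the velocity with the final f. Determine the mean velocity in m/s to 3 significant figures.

Rearranging Darcy-Weisbach: V = √(2·ΔP·D/(f·L·ρ)). With ε/D = 0.00027/0.0479 = 0.00564, iterate starting from f = 0.02:
  f = 0.02 → V = √(2·2360·0.0479/(0.02·11.4·676)) = 1.211 m/s; Re = ρVD/μ = 2.321e+05; f → 0.03191
  f = 0.03191 → V = 0.9589 m/s; Re = 1.837e+05; f → 0.032
Converged (Δf/f < 1%). With the final f = 0.032: V = √(2·2360·0.0479/(0.032·11.4·676)) = 0.9575 m/s.

V ≈ 0.958 m/s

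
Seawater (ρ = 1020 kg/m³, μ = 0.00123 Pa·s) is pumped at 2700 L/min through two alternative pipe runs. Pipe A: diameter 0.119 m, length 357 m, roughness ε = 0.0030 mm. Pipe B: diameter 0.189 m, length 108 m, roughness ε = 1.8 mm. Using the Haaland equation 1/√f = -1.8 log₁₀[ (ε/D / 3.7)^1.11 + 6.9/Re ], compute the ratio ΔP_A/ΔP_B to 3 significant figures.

ΔP_A/ΔP_B ≈ 12.3

Pipe A: V = Q/A = 0.045/0.01112 = 4.046 m/s; Re = 3.993e+05; ε/D = 2.52e-05; Haaland → f = 0.01386; ΔP_A = f(L/D)(ρV²/2) = 3.472e+05 Pa.
Pipe B: V = Q/A = 0.045/0.02806 = 1.604 m/s; Re = 2.514e+05; ε/D = 0.00952; Haaland → f = 0.03759; ΔP_B = f(L/D)(ρV²/2) = 2.818e+04 Pa.
ΔP_A/ΔP_B = 3.472e+05/2.818e+04 = 12.3.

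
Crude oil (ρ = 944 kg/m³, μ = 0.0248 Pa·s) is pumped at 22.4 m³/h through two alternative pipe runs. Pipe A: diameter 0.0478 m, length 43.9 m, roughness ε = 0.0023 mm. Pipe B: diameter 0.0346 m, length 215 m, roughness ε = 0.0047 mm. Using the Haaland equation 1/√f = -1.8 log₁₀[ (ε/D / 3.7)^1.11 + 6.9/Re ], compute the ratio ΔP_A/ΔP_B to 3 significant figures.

Pipe A: V = Q/A = 0.006222/0.001795 = 3.467 m/s; Re = 6309; ε/D = 4.81e-05; Haaland → f = 0.03524; ΔP_A = f(L/D)(ρV²/2) = 1.836e+05 Pa.
Pipe B: V = Q/A = 0.006222/0.0009402 = 6.618 m/s; Re = 8716; ε/D = 0.000136; Haaland → f = 0.03222; ΔP_B = f(L/D)(ρV²/2) = 4.139e+06 Pa.
ΔP_A/ΔP_B = 1.836e+05/4.139e+06 = 0.0444.

ΔP_A/ΔP_B ≈ 0.0444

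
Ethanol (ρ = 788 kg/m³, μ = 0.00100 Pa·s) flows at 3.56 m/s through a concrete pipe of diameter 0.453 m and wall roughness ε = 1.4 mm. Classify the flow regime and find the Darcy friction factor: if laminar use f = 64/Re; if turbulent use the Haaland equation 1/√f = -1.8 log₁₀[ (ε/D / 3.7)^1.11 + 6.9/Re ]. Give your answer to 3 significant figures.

Re = ρVD/μ = 788·3.56·0.453/0.001 = 1.271e+06.
Re > 4000 → turbulent. ε/D = 0.0014/0.453 = 0.00309; Haaland: 1/√f = -1.8 log₁₀[0.000383 + 5.43e-06] = 6.139, so f = 0.02653.

f ≈ 0.0265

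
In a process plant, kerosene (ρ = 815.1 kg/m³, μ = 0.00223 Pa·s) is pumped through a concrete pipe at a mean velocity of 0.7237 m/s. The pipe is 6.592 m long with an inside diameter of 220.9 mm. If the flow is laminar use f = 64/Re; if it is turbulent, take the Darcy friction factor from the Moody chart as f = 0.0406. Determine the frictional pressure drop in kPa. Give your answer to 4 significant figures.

ΔP ≈ 0.2586 kPa

Reynolds number Re = ρVD/μ = 815.1 · 0.7237 · 0.2209 / 0.00223 = 5.843e+04.
Re > 4000 → turbulent; use the Moody-chart value f = 0.0406.
Darcy-Weisbach: ΔP = f(L/D)(ρV²/2) = 0.0406·(6.592/0.2209)·(815.1·0.7237²/2) = 0.0406·29.84·213.5 = 258.6 Pa.
ΔP = 258.6 Pa = 0.2586 kPa.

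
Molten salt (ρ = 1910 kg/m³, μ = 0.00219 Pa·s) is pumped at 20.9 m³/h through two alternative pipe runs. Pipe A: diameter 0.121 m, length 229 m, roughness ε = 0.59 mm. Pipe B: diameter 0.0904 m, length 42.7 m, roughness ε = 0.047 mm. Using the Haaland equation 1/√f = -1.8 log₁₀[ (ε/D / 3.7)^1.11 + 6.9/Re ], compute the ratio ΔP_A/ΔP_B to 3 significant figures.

Pipe A: V = Q/A = 0.005806/0.0115 = 0.5049 m/s; Re = 5.328e+04; ε/D = 0.00488; Haaland → f = 0.03178; ΔP_A = f(L/D)(ρV²/2) = 1.464e+04 Pa.
Pipe B: V = Q/A = 0.005806/0.006418 = 0.9045 m/s; Re = 7.131e+04; ε/D = 0.00052; Haaland → f = 0.0211; ΔP_B = f(L/D)(ρV²/2) = 7787 Pa.
ΔP_A/ΔP_B = 1.464e+04/7787 = 1.88.

ΔP_A/ΔP_B ≈ 1.88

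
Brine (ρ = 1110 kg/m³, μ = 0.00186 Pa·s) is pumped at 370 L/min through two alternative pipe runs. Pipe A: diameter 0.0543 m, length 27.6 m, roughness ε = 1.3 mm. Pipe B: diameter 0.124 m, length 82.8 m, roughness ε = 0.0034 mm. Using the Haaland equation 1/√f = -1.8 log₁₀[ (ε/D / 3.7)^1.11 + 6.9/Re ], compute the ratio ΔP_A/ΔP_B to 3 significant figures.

Pipe A: V = Q/A = 0.006167/0.002316 = 2.663 m/s; Re = 8.629e+04; ε/D = 0.0239; Haaland → f = 0.05268; ΔP_A = f(L/D)(ρV²/2) = 1.054e+05 Pa.
Pipe B: V = Q/A = 0.006167/0.01208 = 0.5106 m/s; Re = 3.779e+04; ε/D = 2.74e-05; Haaland → f = 0.02214; ΔP_B = f(L/D)(ρV²/2) = 2139 Pa.
ΔP_A/ΔP_B = 1.054e+05/2139 = 49.3.

ΔP_A/ΔP_B ≈ 49.3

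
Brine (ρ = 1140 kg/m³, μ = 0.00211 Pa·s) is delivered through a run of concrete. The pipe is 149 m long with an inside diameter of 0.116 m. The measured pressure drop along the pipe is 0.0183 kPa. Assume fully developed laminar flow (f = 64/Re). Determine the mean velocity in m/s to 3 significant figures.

V ≈ 0.0245 m/s

For laminar flow, f = 64/Re with Re = ρVD/μ, so Darcy-Weisbach reduces to ΔP = 32μLV/D². Solving for V: V = ΔP·D²/(32μL) = 18.3·(0.116)²/(32·0.00211·149) = 0.02448 m/s.
Check: Re = ρVD/μ = 1140·0.02448·0.116/0.00211 = 1534 < 2300, so the laminar assumption holds.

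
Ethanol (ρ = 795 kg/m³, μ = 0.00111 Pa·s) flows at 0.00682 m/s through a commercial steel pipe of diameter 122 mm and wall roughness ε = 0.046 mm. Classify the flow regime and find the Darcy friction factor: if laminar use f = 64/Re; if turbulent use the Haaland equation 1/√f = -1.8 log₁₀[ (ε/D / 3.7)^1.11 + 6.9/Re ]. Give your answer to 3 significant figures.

Re = ρVD/μ = 795·0.00682·0.122/0.00111 = 595.9.
Re < 2300 → laminar, so f = 64/Re = 0.1074 (roughness is irrelevant in laminar flow).

f ≈ 0.107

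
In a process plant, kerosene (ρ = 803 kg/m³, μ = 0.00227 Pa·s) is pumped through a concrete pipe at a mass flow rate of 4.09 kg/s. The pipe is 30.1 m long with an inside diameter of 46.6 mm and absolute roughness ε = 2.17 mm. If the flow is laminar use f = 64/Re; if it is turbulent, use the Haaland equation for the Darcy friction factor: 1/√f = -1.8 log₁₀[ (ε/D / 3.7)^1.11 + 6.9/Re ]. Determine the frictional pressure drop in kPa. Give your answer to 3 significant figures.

ΔP ≈ 162 kPa

A = πD²/4 = π(0.0466)²/4 = 0.001706 m²; mean velocity V = ṁ/(ρA) = 4.09/(803 · 0.001706) = 2.986 m/s.
Reynolds number Re = ρVD/μ = 803 · 2.986 · 0.0466 / 0.00227 = 4.923e+04.
Re > 4000 → turbulent. Relative roughness ε/D = 0.00217/0.0466 = 0.0466. Haaland: 1/√f = -1.8 log₁₀[(0.0466/3.7)^1.11 + 6.9/4.923e+04] = -1.8 log₁₀[0.00778 + 0.00014] = 3.782, so f = 0.06989.
Darcy-Weisbach: ΔP = f(L/D)(ρV²/2) = 0.06989·(30.1/0.0466)·(803·2.986²/2) = 0.06989·645.9·3581 = 1.617e+05 Pa.
ΔP = 1.617e+05 Pa = 162 kPa.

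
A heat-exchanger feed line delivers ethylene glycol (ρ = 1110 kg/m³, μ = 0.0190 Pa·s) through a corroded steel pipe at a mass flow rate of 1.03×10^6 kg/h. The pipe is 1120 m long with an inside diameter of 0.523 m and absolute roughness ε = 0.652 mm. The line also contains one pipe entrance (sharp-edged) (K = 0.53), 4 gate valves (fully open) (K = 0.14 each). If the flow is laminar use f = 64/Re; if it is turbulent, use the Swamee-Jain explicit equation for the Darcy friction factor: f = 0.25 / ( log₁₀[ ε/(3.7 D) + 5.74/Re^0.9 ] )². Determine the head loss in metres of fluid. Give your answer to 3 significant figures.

h_f ≈ 4.15 m

ṁ = 1.03×10^6 kg/h = 1.03×10^6/3600 = 286.1 kg/s.
A = πD²/4 = π(0.523)²/4 = 0.2148 m²; mean velocity V = ṁ/(ρA) = 286.1/(1110 · 0.2148) = 1.2 m/s.
Reynolds number Re = ρVD/μ = 1110 · 1.2 · 0.523 / 0.019 = 3.666e+04.
Re > 4000 → turbulent. Relative roughness ε/D = 0.000652/0.523 = 0.00125. Swamee-Jain: f = 0.25/(log₁₀[0.00125/3.7 + 5.74/3.666e+04^0.9])² = 0.25/(log₁₀[0.000337 + 0.000448])² = 0.25/(-3.105)² = 0.02593.
Total minor-loss coefficient ΣK = 1·0.53 + 4·0.14 = 1.09.
ΔP = [f·L/D + ΣK]·(ρV²/2) = [0.02593·1120/0.523 + 1.09]·(1110·1.2²/2) = [55.52 + 1.09]·799 = 4.523e+04 Pa.
Head loss h_f = ΔP/(ρg) = 4.523e+04/(1110·9.81) = 4.15 m.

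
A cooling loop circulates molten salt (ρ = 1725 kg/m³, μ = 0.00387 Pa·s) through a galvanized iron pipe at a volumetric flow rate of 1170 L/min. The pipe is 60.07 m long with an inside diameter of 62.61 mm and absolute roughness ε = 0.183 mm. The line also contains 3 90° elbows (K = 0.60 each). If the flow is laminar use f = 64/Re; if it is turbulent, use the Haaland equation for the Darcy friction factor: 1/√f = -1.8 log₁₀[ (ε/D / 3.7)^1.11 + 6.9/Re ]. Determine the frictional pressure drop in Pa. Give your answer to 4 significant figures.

Q = 1170 L/min = 1170/60000 = 0.0195 m³/s.
Cross-sectional area A = πD²/4 = π(0.06261)²/4 = 0.003079 m²; mean velocity V = Q/A = 0.0195/0.003079 = 6.334 m/s.
Reynolds number Re = ρVD/μ = 1725 · 6.334 · 0.06261 / 0.00387 = 1.768e+05.
Re > 4000 → turbulent. Relative roughness ε/D = 0.000183/0.06261 = 0.00292. Haaland: 1/√f = -1.8 log₁₀[(0.00292/3.7)^1.11 + 6.9/1.768e+05] = -1.8 log₁₀[0.00036 + 3.9e-05] = 6.118, so f = 0.02672.
Total minor-loss coefficient ΣK = 3·0.6 = 1.8.
ΔP = [f·L/D + ΣK]·(ρV²/2) = [0.02672·60.07/0.06261 + 1.8]·(1725·6.334²/2) = [25.63 + 1.8]·3.46e+04 = 9.491e+05 Pa.

ΔP ≈ 949100 Pa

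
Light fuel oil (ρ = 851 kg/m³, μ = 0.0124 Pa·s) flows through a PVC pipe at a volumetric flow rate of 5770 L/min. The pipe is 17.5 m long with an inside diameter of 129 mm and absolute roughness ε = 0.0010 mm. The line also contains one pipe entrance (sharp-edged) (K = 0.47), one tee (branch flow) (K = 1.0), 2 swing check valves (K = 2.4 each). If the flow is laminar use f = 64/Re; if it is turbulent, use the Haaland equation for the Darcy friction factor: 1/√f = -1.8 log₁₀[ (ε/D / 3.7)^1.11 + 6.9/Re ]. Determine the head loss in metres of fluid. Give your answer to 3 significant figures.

h_f ≈ 24.6 m

Q = 5770 L/min = 5770/60000 = 0.09617 m³/s.
Cross-sectional area A = πD²/4 = π(0.129)²/4 = 0.01307 m²; mean velocity V = Q/A = 0.09617/0.01307 = 7.358 m/s.
Reynolds number Re = ρVD/μ = 851 · 7.358 · 0.129 / 0.0124 = 6.514e+04.
Re > 4000 → turbulent. Relative roughness ε/D = 1e-06/0.129 = 7.75e-06. Haaland: 1/√f = -1.8 log₁₀[(7.75e-06/3.7)^1.11 + 6.9/6.514e+04] = -1.8 log₁₀[4.97e-07 + 0.000106] = 7.151, so f = 0.01955.
Total minor-loss coefficient ΣK = 1·0.47 + 1·1 + 2·2.4 = 6.27.
ΔP = [f·L/D + ΣK]·(ρV²/2) = [0.01955·17.5/0.129 + 6.27]·(851·7.358²/2) = [2.653 + 6.27]·2.304e+04 = 2.055e+05 Pa.
Head loss h_f = ΔP/(ρg) = 2.055e+05/(851·9.81) = 24.6 m.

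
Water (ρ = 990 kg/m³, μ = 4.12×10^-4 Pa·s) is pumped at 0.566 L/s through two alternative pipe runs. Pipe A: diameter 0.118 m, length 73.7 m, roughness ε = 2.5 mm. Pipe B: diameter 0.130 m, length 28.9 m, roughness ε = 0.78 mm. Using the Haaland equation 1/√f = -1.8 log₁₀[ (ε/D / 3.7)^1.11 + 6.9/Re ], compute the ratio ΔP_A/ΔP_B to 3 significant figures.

ΔP_A/ΔP_B ≈ 5.81

Pipe A: V = Q/A = 0.000566/0.01094 = 0.05176 m/s; Re = 1.468e+04; ε/D = 0.0212; Haaland → f = 0.05227; ΔP_A = f(L/D)(ρV²/2) = 43.29 Pa.
Pipe B: V = Q/A = 0.000566/0.01327 = 0.04264 m/s; Re = 1.332e+04; ε/D = 0.006; Haaland → f = 0.03721; ΔP_B = f(L/D)(ρV²/2) = 7.445 Pa.
ΔP_A/ΔP_B = 43.29/7.445 = 5.81.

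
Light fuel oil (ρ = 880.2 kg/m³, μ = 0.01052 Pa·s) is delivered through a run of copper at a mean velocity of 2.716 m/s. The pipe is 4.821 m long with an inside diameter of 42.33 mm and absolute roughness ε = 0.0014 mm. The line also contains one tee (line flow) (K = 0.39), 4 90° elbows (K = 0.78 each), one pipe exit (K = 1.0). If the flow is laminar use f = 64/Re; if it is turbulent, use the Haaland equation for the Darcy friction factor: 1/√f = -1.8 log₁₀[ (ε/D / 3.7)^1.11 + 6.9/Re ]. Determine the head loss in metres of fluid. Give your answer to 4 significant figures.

h_f ≈ 3.034 m

Reynolds number Re = ρVD/μ = 880.2 · 2.716 · 0.04233 / 0.0105 = 9619.
Re > 4000 → turbulent. Relative roughness ε/D = 1.4e-06/0.04233 = 3.31e-05. Haaland: 1/√f = -1.8 log₁₀[(3.31e-05/3.7)^1.11 + 6.9/9619] = -1.8 log₁₀[2.49e-06 + 0.000717] = 5.657, so f = 0.03125.
Total minor-loss coefficient ΣK = 1·0.39 + 4·0.78 + 1·1 = 4.51.
ΔP = [f·L/D + ΣK]·(ρV²/2) = [0.03125·4.821/0.04233 + 4.51]·(880.2·2.716²/2) = [3.559 + 4.51]·3246 = 2.62e+04 Pa.
Head loss h_f = ΔP/(ρg) = 2.62e+04/(880.2·9.81) = 3.034 m.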